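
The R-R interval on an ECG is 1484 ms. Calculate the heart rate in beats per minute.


HR = 60 / RR_interval(s)
RR = 1484 ms = 1.484 s
HR = 60 / 1.484 = 40.43 bpm


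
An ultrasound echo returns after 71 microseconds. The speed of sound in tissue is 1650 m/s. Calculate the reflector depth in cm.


depth = c * t / 2
t = 71 us = 7.1000e-05 s
depth = 1650 * 7.1000e-05 / 2
depth = 0.058575 m = 5.8575 cm


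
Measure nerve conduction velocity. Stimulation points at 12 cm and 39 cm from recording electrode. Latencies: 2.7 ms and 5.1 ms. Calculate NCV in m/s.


Distance = (39 - 12) / 100 = 0.27 m
dt = (5.1 - 2.7) / 1000 = 0.0024 s
NCV = dist / dt = 112.5 m/s


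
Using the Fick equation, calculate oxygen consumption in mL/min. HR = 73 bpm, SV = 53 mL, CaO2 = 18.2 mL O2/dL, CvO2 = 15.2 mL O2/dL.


CO = HR*SV = 73*53/1000 = 3.869 L/min
a-v O2 diff = 18.2 - 15.2 = 3 mL/dL
VO2 = CO * (CaO2-CvO2) * 10 dL/L
VO2 = 3.869 * 3 * 10
VO2 = 116.1 mL/min


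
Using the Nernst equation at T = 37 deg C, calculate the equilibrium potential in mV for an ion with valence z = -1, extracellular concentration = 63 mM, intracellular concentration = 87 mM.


E = (RT/(zF)) * ln(C_out/C_in)
T = 37 + 273.15 = 310.15 K
E = (8.314 * 310.15 / (-1 * 96485)) * ln(63/87)
E = 8.626 mV


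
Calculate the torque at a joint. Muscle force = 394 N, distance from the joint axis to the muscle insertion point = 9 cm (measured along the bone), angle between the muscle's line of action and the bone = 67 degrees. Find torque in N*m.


Torque = F * d * sin(theta)   (moment arm = d*sin(theta))
d = 9 cm = 0.09 m
Torque = 394 * 0.09 * sin(67)
Torque = 32.64 N*m


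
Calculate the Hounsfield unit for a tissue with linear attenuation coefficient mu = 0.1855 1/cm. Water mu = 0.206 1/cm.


HU = ((mu_tissue - mu_water) / mu_water) * 1000
HU = ((0.1855 - 0.206) / 0.206) * 1000
HU = -99.51


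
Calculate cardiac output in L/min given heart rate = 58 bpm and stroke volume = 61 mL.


CO = HR * SV
CO = 58 * 61 / 1000
CO = 3.538 L/min


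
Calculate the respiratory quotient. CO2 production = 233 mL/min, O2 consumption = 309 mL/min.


RQ = VCO2 / VO2
RQ = 233 / 309
RQ = 0.754


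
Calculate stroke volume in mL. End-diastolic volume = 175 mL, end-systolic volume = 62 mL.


SV = EDV - ESV
SV = 175 - 62
SV = 113 mL


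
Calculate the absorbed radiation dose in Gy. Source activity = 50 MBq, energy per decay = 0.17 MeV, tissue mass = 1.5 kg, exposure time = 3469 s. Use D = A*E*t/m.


A = 50 MBq = 5.0000e+07 Bq
E = 0.17 MeV = 2.7234e-14 J
D = A*E*t/m = 5.0000e+07*2.7234e-14*3469/1.5
D = 0.003149 Gy


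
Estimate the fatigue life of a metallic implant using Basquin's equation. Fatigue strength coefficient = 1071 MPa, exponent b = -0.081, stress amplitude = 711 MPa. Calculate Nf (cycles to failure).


sigma_a = sigma_f' * (2Nf)^b
2Nf = (sigma_a/sigma_f')^(1/b)
2Nf = (711/1071)^(1/-0.081)
2Nf = 157.23224
Nf = 78.62


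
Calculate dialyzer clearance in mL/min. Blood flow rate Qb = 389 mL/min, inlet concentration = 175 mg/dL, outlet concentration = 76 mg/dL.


K = Qb * (Cb_in - Cb_out) / Cb_in
K = 389 * (175 - 76) / 175
K = 220.1 mL/min


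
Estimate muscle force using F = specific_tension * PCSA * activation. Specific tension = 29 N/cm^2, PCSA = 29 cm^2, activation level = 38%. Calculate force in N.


F = sigma * PCSA * activation
F = 29 * 29 * 0.38
F = 319.6 N


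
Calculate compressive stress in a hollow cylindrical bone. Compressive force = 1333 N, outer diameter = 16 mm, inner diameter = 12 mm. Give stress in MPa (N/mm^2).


A = pi*(r_o^2 - r_i^2)
r_o = 8 mm, r_i = 6 mm
A = 87.9646 mm^2
sigma = F/A = 1333 / 87.9646
sigma = 15.15 MPa


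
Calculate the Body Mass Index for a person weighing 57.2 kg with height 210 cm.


BMI = weight / height^2
height = 210 cm = 2.1 m
BMI = 57.2 / 2.1^2
BMI = 12.97 kg/m^2


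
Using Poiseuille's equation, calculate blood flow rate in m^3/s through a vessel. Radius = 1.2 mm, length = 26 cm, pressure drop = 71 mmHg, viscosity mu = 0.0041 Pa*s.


Q = pi*r^4*dP / (8*mu*L)
r = 0.0012 m, L = 0.26 m
dP = 71 mmHg = 9465.862 Pa
Q = 7.2308e-06 m^3/s


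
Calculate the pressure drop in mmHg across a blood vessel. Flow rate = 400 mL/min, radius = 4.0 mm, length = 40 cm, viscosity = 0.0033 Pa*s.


dP = 8*mu*L*Q / (pi*r^4)
Q = 400 mL/min = 6.66667e-06 m^3/s
dP = 87.5353 Pa = 87.5353 / 133.322 mmHg = 0.6566 mmHg


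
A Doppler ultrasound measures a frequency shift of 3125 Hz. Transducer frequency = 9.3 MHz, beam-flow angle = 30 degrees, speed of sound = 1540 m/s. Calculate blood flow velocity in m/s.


v = fd * c / (2 * f0 * cos(theta))
v = 3125 * 1540 / (2 * 9.3000e+06 * cos(30))
v = 0.2988 m/s


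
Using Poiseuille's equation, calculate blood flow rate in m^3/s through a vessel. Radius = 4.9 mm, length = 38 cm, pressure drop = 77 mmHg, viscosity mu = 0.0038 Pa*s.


Q = pi*r^4*dP / (8*mu*L)
r = 0.0049 m, L = 0.38 m
dP = 77 mmHg = 10265.794 Pa
Q = 0.001609 m^3/s


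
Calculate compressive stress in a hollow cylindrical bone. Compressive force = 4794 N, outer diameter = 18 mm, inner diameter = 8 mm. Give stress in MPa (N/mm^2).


A = pi*(r_o^2 - r_i^2)
r_o = 9 mm, r_i = 4 mm
A = 204.204 mm^2
sigma = F/A = 4794 / 204.204
sigma = 23.48 MPa


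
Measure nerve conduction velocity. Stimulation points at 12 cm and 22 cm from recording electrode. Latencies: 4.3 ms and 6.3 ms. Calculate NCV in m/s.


Distance = (22 - 12) / 100 = 0.1 m
dt = (6.3 - 4.3) / 1000 = 0.002 s
NCV = dist / dt = 50 m/s


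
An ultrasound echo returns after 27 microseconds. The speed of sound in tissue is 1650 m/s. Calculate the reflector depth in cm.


depth = c * t / 2
t = 27 us = 2.7000e-05 s
depth = 1650 * 2.7000e-05 / 2
depth = 0.022275 m = 2.2275 cm


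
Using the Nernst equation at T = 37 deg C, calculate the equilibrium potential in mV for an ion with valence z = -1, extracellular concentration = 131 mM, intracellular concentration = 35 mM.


E = (RT/(zF)) * ln(C_out/C_in)
T = 37 + 273.15 = 310.15 K
E = (8.314 * 310.15 / (-1 * 96485)) * ln(131/35)
E = -35.27 mV


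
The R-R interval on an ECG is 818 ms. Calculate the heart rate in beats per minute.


HR = 60 / RR_interval(s)
RR = 818 ms = 0.818 s
HR = 60 / 0.818 = 73.35 bpm


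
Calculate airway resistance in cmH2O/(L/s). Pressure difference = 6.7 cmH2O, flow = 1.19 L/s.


R = dP / flow
R = 6.7 / 1.19
R = 5.63 cmH2O/(L/s)


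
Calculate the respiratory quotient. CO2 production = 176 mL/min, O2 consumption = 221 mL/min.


RQ = VCO2 / VO2
RQ = 176 / 221
RQ = 0.7964


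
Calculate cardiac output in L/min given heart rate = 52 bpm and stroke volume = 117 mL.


CO = HR * SV
CO = 52 * 117 / 1000
CO = 6.084 L/min


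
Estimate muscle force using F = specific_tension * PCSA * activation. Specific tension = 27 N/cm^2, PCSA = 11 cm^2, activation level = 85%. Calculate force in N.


F = sigma * PCSA * activation
F = 27 * 11 * 0.85
F = 252.4 N


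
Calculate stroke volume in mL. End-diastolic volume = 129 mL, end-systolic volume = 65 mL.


SV = EDV - ESV
SV = 129 - 65
SV = 64 mL


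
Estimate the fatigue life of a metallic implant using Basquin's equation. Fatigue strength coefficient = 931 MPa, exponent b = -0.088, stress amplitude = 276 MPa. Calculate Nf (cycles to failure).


sigma_a = sigma_f' * (2Nf)^b
2Nf = (sigma_a/sigma_f')^(1/b)
2Nf = (276/931)^(1/-0.088)
2Nf = 1001062.9
Nf = 5.005e+05


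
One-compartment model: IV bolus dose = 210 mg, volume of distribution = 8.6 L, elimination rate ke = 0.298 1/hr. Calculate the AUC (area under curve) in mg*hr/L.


C0 = Dose/Vd = 210/8.6 = 24.4186 mg/L
AUC = C0/ke = 24.4186/0.298
AUC = 81.94 mg*hr/L


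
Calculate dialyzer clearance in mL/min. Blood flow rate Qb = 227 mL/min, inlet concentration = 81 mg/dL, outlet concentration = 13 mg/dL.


K = Qb * (Cb_in - Cb_out) / Cb_in
K = 227 * (81 - 13) / 81
K = 190.6 mL/min


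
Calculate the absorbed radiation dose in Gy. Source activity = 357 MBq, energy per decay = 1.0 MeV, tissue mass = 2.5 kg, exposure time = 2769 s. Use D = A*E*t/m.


A = 357 MBq = 3.5700e+08 Bq
E = 1.0 MeV = 1.602e-13 J
D = A*E*t/m = 3.5700e+08*1.602e-13*2769/2.5
D = 0.06335 Gy


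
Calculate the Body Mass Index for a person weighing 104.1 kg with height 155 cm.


BMI = weight / height^2
height = 155 cm = 1.55 m
BMI = 104.1 / 1.55^2
BMI = 43.33 kg/m^2


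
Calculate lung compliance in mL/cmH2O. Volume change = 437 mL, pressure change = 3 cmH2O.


C = dV / dP
C = 437 / 3
C = 145.7 mL/cmH2O


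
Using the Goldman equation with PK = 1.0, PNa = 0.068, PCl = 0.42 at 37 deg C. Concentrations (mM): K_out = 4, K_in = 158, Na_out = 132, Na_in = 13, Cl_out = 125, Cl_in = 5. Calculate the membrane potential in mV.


Vm = (RT/F)*ln((PK*Ko + PNa*Nao + PCl*Cli)/(PK*Ki + PNa*Nai + PCl*Clo))
Numer = 15.076, Denom = 211.384
Vm = -70.57 mV


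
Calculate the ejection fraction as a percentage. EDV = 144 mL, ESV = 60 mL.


SV = EDV - ESV = 144 - 60 = 84 mL
EF = SV/EDV * 100 = 84/144 * 100
EF = 58.33%


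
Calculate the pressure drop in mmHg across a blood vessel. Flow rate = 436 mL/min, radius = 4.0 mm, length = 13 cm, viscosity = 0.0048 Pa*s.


dP = 8*mu*L*Q / (pi*r^4)
Q = 436 mL/min = 7.26667e-06 m^3/s
dP = 45.1045 Pa = 45.1045 / 133.322 mmHg = 0.3383 mmHg


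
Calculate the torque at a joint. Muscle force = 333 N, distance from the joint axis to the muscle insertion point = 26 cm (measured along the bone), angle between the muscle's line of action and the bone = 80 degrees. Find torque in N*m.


Torque = F * d * sin(theta)   (moment arm = d*sin(theta))
d = 26 cm = 0.26 m
Torque = 333 * 0.26 * sin(80)
Torque = 85.26 N*m


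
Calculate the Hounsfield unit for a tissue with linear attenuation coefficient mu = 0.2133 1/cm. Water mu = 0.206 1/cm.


HU = ((mu_tissue - mu_water) / mu_water) * 1000
HU = ((0.2133 - 0.206) / 0.206) * 1000
HU = 35.44


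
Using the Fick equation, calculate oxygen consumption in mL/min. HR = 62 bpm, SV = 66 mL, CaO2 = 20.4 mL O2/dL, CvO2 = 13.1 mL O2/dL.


CO = HR*SV = 62*66/1000 = 4.092 L/min
a-v O2 diff = 20.4 - 13.1 = 7.3 mL/dL
VO2 = CO * (CaO2-CvO2) * 10 dL/L
VO2 = 4.092 * 7.3 * 10
VO2 = 298.7 mL/min


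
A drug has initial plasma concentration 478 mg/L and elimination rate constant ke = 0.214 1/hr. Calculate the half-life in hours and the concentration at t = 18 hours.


t_half = ln(2) / ke = 0.693147 / 0.214 = 3.239 hr
C(t) = C0 * exp(-ke*t) = 478 * exp(-0.214*18)
C(18) = 10.15 mg/L


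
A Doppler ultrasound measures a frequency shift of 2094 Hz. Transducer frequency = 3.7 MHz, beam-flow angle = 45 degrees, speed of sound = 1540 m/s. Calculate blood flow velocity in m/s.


v = fd * c / (2 * f0 * cos(theta))
v = 2094 * 1540 / (2 * 3.7000e+06 * cos(45))
v = 0.6163 m/s


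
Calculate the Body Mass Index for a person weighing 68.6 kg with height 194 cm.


BMI = weight / height^2
height = 194 cm = 1.94 m
BMI = 68.6 / 1.94^2
BMI = 18.23 kg/m^2


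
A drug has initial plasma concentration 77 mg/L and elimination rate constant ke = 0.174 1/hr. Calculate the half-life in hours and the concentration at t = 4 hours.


t_half = ln(2) / ke = 0.693147 / 0.174 = 3.984 hr
C(t) = C0 * exp(-ke*t) = 77 * exp(-0.174*4)
C(4) = 38.39 mg/L


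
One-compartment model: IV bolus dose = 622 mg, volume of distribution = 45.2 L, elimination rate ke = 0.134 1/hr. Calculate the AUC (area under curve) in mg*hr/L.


C0 = Dose/Vd = 622/45.2 = 13.7611 mg/L
AUC = C0/ke = 13.7611/0.134
AUC = 102.7 mg*hr/L


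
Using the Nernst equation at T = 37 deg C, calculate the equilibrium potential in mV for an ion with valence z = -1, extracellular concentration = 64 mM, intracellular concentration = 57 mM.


E = (RT/(zF)) * ln(C_out/C_in)
T = 37 + 273.15 = 310.15 K
E = (8.314 * 310.15 / (-1 * 96485)) * ln(64/57)
E = -3.096 mV


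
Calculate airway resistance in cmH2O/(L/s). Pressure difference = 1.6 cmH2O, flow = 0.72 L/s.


R = dP / flow
R = 1.6 / 0.72
R = 2.222 cmH2O/(L/s)


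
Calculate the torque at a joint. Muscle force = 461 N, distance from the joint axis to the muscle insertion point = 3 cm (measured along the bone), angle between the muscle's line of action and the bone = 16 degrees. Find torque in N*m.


Torque = F * d * sin(theta)   (moment arm = d*sin(theta))
d = 3 cm = 0.03 m
Torque = 461 * 0.03 * sin(16)
Torque = 3.812 N*m


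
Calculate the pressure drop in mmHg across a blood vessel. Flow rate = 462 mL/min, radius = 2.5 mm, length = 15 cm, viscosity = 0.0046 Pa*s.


dP = 8*mu*L*Q / (pi*r^4)
Q = 462 mL/min = 7.7e-06 m^3/s
dP = 346.354 Pa = 346.354 / 133.322 mmHg = 2.598 mmHg


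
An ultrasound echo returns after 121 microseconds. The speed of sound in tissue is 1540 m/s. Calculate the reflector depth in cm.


depth = c * t / 2
t = 121 us = 1.2100e-04 s
depth = 1540 * 1.2100e-04 / 2
depth = 0.09317 m = 9.317 cm


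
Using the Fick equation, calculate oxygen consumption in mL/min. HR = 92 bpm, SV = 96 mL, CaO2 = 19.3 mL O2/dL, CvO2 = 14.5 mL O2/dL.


CO = HR*SV = 92*96/1000 = 8.832 L/min
a-v O2 diff = 19.3 - 14.5 = 4.8 mL/dL
VO2 = CO * (CaO2-CvO2) * 10 dL/L
VO2 = 8.832 * 4.8 * 10
VO2 = 423.9 mL/min


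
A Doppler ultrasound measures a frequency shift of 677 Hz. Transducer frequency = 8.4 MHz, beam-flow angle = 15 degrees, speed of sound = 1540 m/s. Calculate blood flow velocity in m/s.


v = fd * c / (2 * f0 * cos(theta))
v = 677 * 1540 / (2 * 8.4000e+06 * cos(15))
v = 0.06425 m/s


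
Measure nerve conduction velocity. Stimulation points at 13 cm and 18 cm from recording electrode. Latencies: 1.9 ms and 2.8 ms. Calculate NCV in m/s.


Distance = (18 - 13) / 100 = 0.05 m
dt = (2.8 - 1.9) / 1000 = 9.0000e-04 s
NCV = dist / dt = 55.56 m/s


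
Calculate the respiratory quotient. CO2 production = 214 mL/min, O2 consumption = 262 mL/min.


RQ = VCO2 / VO2
RQ = 214 / 262
RQ = 0.8168


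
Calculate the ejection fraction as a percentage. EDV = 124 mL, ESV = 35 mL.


SV = EDV - ESV = 124 - 35 = 89 mL
EF = SV/EDV * 100 = 89/124 * 100
EF = 71.77%


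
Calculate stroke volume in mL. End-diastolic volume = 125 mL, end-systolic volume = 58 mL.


SV = EDV - ESV
SV = 125 - 58
SV = 67 mL


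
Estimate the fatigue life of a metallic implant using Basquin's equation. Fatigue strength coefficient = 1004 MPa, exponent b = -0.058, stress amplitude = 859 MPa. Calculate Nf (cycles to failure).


sigma_a = sigma_f' * (2Nf)^b
2Nf = (sigma_a/sigma_f')^(1/b)
2Nf = (859/1004)^(1/-0.058)
2Nf = 14.721108
Nf = 7.361


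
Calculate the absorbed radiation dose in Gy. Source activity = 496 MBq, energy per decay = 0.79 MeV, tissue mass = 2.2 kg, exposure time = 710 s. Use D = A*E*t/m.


A = 496 MBq = 4.9600e+08 Bq
E = 0.79 MeV = 1.26558e-13 J
D = A*E*t/m = 4.9600e+08*1.26558e-13*710/2.2
D = 0.02026 Gy


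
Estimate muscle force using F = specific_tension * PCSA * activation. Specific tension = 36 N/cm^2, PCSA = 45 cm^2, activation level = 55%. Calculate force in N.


F = sigma * PCSA * activation
F = 36 * 45 * 0.55
F = 891 N


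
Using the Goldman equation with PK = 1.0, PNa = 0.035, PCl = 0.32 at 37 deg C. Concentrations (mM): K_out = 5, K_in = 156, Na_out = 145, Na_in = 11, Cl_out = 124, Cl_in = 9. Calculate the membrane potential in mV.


Vm = (RT/F)*ln((PK*Ko + PNa*Nao + PCl*Cli)/(PK*Ki + PNa*Nai + PCl*Clo))
Numer = 12.955, Denom = 196.065
Vm = -72.61 mV


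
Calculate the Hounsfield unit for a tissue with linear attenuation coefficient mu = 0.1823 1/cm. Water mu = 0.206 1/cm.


HU = ((mu_tissue - mu_water) / mu_water) * 1000
HU = ((0.1823 - 0.206) / 0.206) * 1000
HU = -115


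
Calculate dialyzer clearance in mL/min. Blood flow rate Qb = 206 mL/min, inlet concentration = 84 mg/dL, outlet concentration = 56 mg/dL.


K = Qb * (Cb_in - Cb_out) / Cb_in
K = 206 * (84 - 56) / 84
K = 68.67 mL/min


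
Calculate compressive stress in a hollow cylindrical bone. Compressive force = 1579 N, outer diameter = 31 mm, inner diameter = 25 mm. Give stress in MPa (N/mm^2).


A = pi*(r_o^2 - r_i^2)
r_o = 15.5 mm, r_i = 12.5 mm
A = 263.894 mm^2
sigma = F/A = 1579 / 263.894
sigma = 5.983 MPa


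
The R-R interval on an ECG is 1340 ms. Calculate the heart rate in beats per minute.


HR = 60 / RR_interval(s)
RR = 1340 ms = 1.34 s
HR = 60 / 1.34 = 44.78 bpm


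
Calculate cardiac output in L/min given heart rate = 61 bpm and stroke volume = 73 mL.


CO = HR * SV
CO = 61 * 73 / 1000
CO = 4.453 L/min


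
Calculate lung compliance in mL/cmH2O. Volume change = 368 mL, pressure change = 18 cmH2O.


C = dV / dP
C = 368 / 18
C = 20.44 mL/cmH2O


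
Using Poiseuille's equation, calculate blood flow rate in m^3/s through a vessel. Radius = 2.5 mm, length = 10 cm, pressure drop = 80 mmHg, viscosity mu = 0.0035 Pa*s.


Q = pi*r^4*dP / (8*mu*L)
r = 0.0025 m, L = 0.1 m
dP = 80 mmHg = 10665.76 Pa
Q = 4.6746e-04 m^3/s


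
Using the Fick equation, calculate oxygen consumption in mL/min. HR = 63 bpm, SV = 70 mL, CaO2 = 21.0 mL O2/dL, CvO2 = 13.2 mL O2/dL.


CO = HR*SV = 63*70/1000 = 4.41 L/min
a-v O2 diff = 21.0 - 13.2 = 7.8 mL/dL
VO2 = CO * (CaO2-CvO2) * 10 dL/L
VO2 = 4.41 * 7.8 * 10
VO2 = 344 mL/min


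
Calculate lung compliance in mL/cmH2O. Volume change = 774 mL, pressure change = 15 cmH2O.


C = dV / dP
C = 774 / 15
C = 51.6 mL/cmH2O


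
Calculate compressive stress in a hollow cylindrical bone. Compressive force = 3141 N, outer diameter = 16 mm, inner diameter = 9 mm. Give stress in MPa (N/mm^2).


A = pi*(r_o^2 - r_i^2)
r_o = 8 mm, r_i = 4.5 mm
A = 137.445 mm^2
sigma = F/A = 3141 / 137.445
sigma = 22.85 MPa


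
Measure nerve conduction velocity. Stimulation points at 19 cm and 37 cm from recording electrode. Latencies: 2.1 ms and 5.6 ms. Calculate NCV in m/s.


Distance = (37 - 19) / 100 = 0.18 m
dt = (5.6 - 2.1) / 1000 = 0.0035 s
NCV = dist / dt = 51.43 m/s


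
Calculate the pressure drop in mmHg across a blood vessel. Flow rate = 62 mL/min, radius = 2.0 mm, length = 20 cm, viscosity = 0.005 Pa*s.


dP = 8*mu*L*Q / (pi*r^4)
Q = 62 mL/min = 1.03333e-06 m^3/s
dP = 164.46 Pa = 164.46 / 133.322 mmHg = 1.234 mmHg


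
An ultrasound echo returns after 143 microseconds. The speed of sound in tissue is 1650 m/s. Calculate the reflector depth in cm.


depth = c * t / 2
t = 143 us = 1.4300e-04 s
depth = 1650 * 1.4300e-04 / 2
depth = 0.117975 m = 11.7975 cm


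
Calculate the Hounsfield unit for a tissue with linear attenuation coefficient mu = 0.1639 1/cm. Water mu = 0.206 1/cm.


HU = ((mu_tissue - mu_water) / mu_water) * 1000
HU = ((0.1639 - 0.206) / 0.206) * 1000
HU = -204.4


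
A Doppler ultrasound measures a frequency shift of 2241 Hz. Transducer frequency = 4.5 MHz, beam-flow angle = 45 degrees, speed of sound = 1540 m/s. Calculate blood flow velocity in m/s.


v = fd * c / (2 * f0 * cos(theta))
v = 2241 * 1540 / (2 * 4.5000e+06 * cos(45))
v = 0.5423 m/s


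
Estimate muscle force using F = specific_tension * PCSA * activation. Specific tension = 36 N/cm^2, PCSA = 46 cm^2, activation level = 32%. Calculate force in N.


F = sigma * PCSA * activation
F = 36 * 46 * 0.32
F = 529.9 N


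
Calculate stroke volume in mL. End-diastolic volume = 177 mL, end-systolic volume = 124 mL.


SV = EDV - ESV
SV = 177 - 124
SV = 53 mL


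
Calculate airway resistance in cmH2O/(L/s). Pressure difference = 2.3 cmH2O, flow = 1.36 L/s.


R = dP / flow
R = 2.3 / 1.36
R = 1.691 cmH2O/(L/s)


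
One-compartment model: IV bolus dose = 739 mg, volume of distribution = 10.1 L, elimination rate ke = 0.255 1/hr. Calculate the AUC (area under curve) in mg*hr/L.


C0 = Dose/Vd = 739/10.1 = 73.1683 mg/L
AUC = C0/ke = 73.1683/0.255
AUC = 286.9 mg*hr/L


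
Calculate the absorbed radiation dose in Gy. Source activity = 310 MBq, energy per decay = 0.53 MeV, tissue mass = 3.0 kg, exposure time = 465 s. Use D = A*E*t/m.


A = 310 MBq = 3.1000e+08 Bq
E = 0.53 MeV = 8.4906e-14 J
D = A*E*t/m = 3.1000e+08*8.4906e-14*465/3.0
D = 0.00408 Gy


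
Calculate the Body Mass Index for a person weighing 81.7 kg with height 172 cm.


BMI = weight / height^2
height = 172 cm = 1.72 m
BMI = 81.7 / 1.72^2
BMI = 27.62 kg/m^2


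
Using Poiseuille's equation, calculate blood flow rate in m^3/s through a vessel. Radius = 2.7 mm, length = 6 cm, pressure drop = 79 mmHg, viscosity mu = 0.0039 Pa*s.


Q = pi*r^4*dP / (8*mu*L)
r = 0.0027 m, L = 0.06 m
dP = 79 mmHg = 10532.438 Pa
Q = 9.3935e-04 m^3/s


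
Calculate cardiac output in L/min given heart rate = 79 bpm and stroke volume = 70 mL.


CO = HR * SV
CO = 79 * 70 / 1000
CO = 5.53 L/min


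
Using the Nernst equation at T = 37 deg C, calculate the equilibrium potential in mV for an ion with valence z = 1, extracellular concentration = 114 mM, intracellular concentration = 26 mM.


E = (RT/(zF)) * ln(C_out/C_in)
T = 37 + 273.15 = 310.15 K
E = (8.314 * 310.15 / (1 * 96485)) * ln(114/26)
E = 39.5 mV


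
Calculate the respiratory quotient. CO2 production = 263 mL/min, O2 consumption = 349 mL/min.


RQ = VCO2 / VO2
RQ = 263 / 349
RQ = 0.7536


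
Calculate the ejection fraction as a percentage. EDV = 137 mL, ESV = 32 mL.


SV = EDV - ESV = 137 - 32 = 105 mL
EF = SV/EDV * 100 = 105/137 * 100
EF = 76.64%


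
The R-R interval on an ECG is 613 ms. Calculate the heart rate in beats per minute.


HR = 60 / RR_interval(s)
RR = 613 ms = 0.613 s
HR = 60 / 0.613 = 97.88 bpm


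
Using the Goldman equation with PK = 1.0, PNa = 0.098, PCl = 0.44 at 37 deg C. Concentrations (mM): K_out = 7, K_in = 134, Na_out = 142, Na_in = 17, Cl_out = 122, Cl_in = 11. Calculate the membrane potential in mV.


Vm = (RT/F)*ln((PK*Ko + PNa*Nao + PCl*Cli)/(PK*Ki + PNa*Nai + PCl*Clo))
Numer = 25.756, Denom = 189.346
Vm = -53.31 mV


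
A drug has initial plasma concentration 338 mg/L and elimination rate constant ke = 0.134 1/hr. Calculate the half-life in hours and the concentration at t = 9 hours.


t_half = ln(2) / ke = 0.693147 / 0.134 = 5.173 hr
C(t) = C0 * exp(-ke*t) = 338 * exp(-0.134*9)
C(9) = 101.2 mg/L


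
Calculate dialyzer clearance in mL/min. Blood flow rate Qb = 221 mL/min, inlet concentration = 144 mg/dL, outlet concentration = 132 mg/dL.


K = Qb * (Cb_in - Cb_out) / Cb_in
K = 221 * (144 - 132) / 144
K = 18.42 mL/min


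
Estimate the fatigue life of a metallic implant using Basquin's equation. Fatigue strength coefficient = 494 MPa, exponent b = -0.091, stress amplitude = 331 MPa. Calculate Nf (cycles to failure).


sigma_a = sigma_f' * (2Nf)^b
2Nf = (sigma_a/sigma_f')^(1/b)
2Nf = (331/494)^(1/-0.091)
2Nf = 81.466213
Nf = 40.73


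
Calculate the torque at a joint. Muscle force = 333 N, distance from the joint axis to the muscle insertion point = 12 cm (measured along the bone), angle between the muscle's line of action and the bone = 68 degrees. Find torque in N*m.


Torque = F * d * sin(theta)   (moment arm = d*sin(theta))
d = 12 cm = 0.12 m
Torque = 333 * 0.12 * sin(68)
Torque = 37.05 N*m


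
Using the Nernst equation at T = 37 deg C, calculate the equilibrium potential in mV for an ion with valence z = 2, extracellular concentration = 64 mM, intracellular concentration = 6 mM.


E = (RT/(zF)) * ln(C_out/C_in)
T = 37 + 273.15 = 310.15 K
E = (8.314 * 310.15 / (2 * 96485)) * ln(64/6)
E = 31.63 mV


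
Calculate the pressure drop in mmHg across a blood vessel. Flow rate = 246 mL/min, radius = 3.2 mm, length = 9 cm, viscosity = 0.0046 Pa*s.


dP = 8*mu*L*Q / (pi*r^4)
Q = 246 mL/min = 4.1e-06 m^3/s
dP = 41.2216 Pa = 41.2216 / 133.322 mmHg = 0.3092 mmHg


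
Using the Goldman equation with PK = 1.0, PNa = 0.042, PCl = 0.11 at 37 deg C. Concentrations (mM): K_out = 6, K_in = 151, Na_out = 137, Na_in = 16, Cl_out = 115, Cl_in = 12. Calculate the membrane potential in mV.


Vm = (RT/F)*ln((PK*Ko + PNa*Nao + PCl*Cli)/(PK*Ki + PNa*Nai + PCl*Clo))
Numer = 13.074, Denom = 164.322
Vm = -67.65 mV


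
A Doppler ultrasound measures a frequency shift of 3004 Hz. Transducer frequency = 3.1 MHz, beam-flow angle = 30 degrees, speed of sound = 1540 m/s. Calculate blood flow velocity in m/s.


v = fd * c / (2 * f0 * cos(theta))
v = 3004 * 1540 / (2 * 3.1000e+06 * cos(30))
v = 0.8616 m/s


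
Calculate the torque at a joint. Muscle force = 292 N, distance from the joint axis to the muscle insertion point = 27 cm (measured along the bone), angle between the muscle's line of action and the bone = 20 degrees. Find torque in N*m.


Torque = F * d * sin(theta)   (moment arm = d*sin(theta))
d = 27 cm = 0.27 m
Torque = 292 * 0.27 * sin(20)
Torque = 26.96 N*m


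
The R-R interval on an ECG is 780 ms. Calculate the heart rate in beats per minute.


HR = 60 / RR_interval(s)
RR = 780 ms = 0.78 s
HR = 60 / 0.78 = 76.92 bpm


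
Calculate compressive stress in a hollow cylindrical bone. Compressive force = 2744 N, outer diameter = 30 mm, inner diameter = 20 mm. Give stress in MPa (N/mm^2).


A = pi*(r_o^2 - r_i^2)
r_o = 15 mm, r_i = 10 mm
A = 392.699 mm^2
sigma = F/A = 2744 / 392.699
sigma = 6.988 MPa


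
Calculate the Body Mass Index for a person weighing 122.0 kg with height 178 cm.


BMI = weight / height^2
height = 178 cm = 1.78 m
BMI = 122.0 / 1.78^2
BMI = 38.51 kg/m^2


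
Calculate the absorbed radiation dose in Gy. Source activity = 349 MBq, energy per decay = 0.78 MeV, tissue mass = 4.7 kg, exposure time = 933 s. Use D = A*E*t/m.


A = 349 MBq = 3.4900e+08 Bq
E = 0.78 MeV = 1.24956e-13 J
D = A*E*t/m = 3.4900e+08*1.24956e-13*933/4.7
D = 0.008657 Gy


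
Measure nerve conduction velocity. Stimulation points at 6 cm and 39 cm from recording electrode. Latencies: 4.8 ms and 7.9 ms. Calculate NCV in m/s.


Distance = (39 - 6) / 100 = 0.33 m
dt = (7.9 - 4.8) / 1000 = 0.0031 s
NCV = dist / dt = 106.5 m/s


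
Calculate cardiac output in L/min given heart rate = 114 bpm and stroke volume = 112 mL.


CO = HR * SV
CO = 114 * 112 / 1000
CO = 12.77 L/min


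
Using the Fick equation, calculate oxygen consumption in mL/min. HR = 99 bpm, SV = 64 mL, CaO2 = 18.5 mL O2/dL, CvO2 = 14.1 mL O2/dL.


CO = HR*SV = 99*64/1000 = 6.336 L/min
a-v O2 diff = 18.5 - 14.1 = 4.4 mL/dL
VO2 = CO * (CaO2-CvO2) * 10 dL/L
VO2 = 6.336 * 4.4 * 10
VO2 = 278.8 mL/min


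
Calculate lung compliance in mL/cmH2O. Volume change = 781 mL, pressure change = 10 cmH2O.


C = dV / dP
C = 781 / 10
C = 78.1 mL/cmH2O


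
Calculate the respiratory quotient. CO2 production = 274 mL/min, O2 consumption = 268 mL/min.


RQ = VCO2 / VO2
RQ = 274 / 268
RQ = 1.022


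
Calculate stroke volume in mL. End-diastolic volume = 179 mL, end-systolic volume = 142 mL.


SV = EDV - ESV
SV = 179 - 142
SV = 37 mL


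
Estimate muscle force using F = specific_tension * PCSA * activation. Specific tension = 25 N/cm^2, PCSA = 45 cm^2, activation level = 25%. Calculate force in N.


F = sigma * PCSA * activation
F = 25 * 45 * 0.25
F = 281.2 N


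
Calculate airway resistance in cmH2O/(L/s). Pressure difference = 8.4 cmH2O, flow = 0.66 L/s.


R = dP / flow
R = 8.4 / 0.66
R = 12.73 cmH2O/(L/s)


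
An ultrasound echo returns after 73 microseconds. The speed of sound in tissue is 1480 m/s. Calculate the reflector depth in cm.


depth = c * t / 2
t = 73 us = 7.3000e-05 s
depth = 1480 * 7.3000e-05 / 2
depth = 0.05402 m = 5.402 cm


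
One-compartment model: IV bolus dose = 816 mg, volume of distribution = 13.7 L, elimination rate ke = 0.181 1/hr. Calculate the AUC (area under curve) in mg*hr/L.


C0 = Dose/Vd = 816/13.7 = 59.562 mg/L
AUC = C0/ke = 59.562/0.181
AUC = 329.1 mg*hr/L


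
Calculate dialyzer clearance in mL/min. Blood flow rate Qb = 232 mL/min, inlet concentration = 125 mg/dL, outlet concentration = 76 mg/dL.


K = Qb * (Cb_in - Cb_out) / Cb_in
K = 232 * (125 - 76) / 125
K = 90.94 mL/min


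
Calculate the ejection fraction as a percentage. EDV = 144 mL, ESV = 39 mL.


SV = EDV - ESV = 144 - 39 = 105 mL
EF = SV/EDV * 100 = 105/144 * 100
EF = 72.92%


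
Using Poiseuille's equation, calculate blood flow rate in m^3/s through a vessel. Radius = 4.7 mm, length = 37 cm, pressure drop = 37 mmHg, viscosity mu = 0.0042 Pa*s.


Q = pi*r^4*dP / (8*mu*L)
r = 0.0047 m, L = 0.37 m
dP = 37 mmHg = 4932.914 Pa
Q = 6.0828e-04 m^3/s


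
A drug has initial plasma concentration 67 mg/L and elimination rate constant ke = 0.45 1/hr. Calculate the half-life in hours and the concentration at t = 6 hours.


t_half = ln(2) / ke = 0.693147 / 0.45 = 1.54 hr
C(t) = C0 * exp(-ke*t) = 67 * exp(-0.45*6)
C(6) = 4.503 mg/L


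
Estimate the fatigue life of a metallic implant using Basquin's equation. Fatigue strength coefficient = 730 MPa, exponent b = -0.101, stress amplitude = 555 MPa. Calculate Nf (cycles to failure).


sigma_a = sigma_f' * (2Nf)^b
2Nf = (sigma_a/sigma_f')^(1/b)
2Nf = (555/730)^(1/-0.101)
2Nf = 15.0839
Nf = 7.542


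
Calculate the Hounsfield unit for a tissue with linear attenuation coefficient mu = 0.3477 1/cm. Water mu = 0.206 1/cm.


HU = ((mu_tissue - mu_water) / mu_water) * 1000
HU = ((0.3477 - 0.206) / 0.206) * 1000
HU = 687.9


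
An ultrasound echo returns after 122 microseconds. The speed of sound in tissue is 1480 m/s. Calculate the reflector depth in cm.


depth = c * t / 2
t = 122 us = 1.2200e-04 s
depth = 1480 * 1.2200e-04 / 2
depth = 0.09028 m = 9.028 cm


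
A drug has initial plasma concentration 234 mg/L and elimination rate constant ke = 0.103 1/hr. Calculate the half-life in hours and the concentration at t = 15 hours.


t_half = ln(2) / ke = 0.693147 / 0.103 = 6.73 hr
C(t) = C0 * exp(-ke*t) = 234 * exp(-0.103*15)
C(15) = 49.91 mg/L


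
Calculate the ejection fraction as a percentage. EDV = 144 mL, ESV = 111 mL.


SV = EDV - ESV = 144 - 111 = 33 mL
EF = SV/EDV * 100 = 33/144 * 100
EF = 22.92%


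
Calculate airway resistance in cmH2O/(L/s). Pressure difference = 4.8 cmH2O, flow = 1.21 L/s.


R = dP / flow
R = 4.8 / 1.21
R = 3.967 cmH2O/(L/s)


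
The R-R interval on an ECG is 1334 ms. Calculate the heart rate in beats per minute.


HR = 60 / RR_interval(s)
RR = 1334 ms = 1.334 s
HR = 60 / 1.334 = 44.98 bpm


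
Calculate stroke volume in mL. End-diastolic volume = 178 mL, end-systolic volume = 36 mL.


SV = EDV - ESV
SV = 178 - 36
SV = 142 mL


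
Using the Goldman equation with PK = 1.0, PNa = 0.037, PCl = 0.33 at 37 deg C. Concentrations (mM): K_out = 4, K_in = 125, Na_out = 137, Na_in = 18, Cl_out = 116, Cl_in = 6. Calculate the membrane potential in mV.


Vm = (RT/F)*ln((PK*Ko + PNa*Nao + PCl*Cli)/(PK*Ki + PNa*Nai + PCl*Clo))
Numer = 11.049, Denom = 163.946
Vm = -72.08 mV


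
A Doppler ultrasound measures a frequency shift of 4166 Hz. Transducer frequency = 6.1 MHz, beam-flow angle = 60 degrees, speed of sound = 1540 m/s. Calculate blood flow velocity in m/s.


v = fd * c / (2 * f0 * cos(theta))
v = 4166 * 1540 / (2 * 6.1000e+06 * cos(60))
v = 1.052 m/s


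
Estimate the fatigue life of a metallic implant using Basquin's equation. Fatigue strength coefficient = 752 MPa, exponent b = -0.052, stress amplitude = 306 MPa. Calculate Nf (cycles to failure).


sigma_a = sigma_f' * (2Nf)^b
2Nf = (sigma_a/sigma_f')^(1/b)
2Nf = (306/752)^(1/-0.052)
2Nf = 32325587
Nf = 1.6163e+07


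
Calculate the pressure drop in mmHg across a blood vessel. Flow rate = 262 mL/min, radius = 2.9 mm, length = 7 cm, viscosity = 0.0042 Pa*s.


dP = 8*mu*L*Q / (pi*r^4)
Q = 262 mL/min = 4.36667e-06 m^3/s
dP = 46.2217 Pa = 46.2217 / 133.322 mmHg = 0.3467 mmHg


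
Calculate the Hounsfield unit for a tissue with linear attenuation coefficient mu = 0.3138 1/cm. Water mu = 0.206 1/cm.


HU = ((mu_tissue - mu_water) / mu_water) * 1000
HU = ((0.3138 - 0.206) / 0.206) * 1000
HU = 523.3


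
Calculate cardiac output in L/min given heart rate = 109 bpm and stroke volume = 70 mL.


CO = HR * SV
CO = 109 * 70 / 1000
CO = 7.63 L/min


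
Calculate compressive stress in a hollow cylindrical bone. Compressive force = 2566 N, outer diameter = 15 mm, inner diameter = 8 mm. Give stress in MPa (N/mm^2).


A = pi*(r_o^2 - r_i^2)
r_o = 7.5 mm, r_i = 4 mm
A = 126.449 mm^2
sigma = F/A = 2566 / 126.449
sigma = 20.29 MPa


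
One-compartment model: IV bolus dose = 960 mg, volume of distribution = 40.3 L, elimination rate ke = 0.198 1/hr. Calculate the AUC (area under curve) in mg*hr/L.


C0 = Dose/Vd = 960/40.3 = 23.8213 mg/L
AUC = C0/ke = 23.8213/0.198
AUC = 120.3 mg*hr/L


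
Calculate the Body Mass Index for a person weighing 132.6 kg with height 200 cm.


BMI = weight / height^2
height = 200 cm = 2 m
BMI = 132.6 / 2^2
BMI = 33.15 kg/m^2


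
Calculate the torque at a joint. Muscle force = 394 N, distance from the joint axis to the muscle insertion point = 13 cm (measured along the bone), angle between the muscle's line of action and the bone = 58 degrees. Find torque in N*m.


Torque = F * d * sin(theta)   (moment arm = d*sin(theta))
d = 13 cm = 0.13 m
Torque = 394 * 0.13 * sin(58)
Torque = 43.44 N*m


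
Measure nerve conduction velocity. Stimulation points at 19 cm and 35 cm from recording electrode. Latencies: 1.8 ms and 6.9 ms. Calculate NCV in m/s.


Distance = (35 - 19) / 100 = 0.16 m
dt = (6.9 - 1.8) / 1000 = 0.0051 s
NCV = dist / dt = 31.37 m/s


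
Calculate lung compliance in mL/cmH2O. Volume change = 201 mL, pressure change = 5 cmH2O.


C = dV / dP
C = 201 / 5
C = 40.2 mL/cmH2O


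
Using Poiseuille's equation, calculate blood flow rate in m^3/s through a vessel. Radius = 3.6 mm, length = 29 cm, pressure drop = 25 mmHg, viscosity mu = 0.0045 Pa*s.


Q = pi*r^4*dP / (8*mu*L)
r = 0.0036 m, L = 0.29 m
dP = 25 mmHg = 3333.05 Pa
Q = 1.6846e-04 m^3/s


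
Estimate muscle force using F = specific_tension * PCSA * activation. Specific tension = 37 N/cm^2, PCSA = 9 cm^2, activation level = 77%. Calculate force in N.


F = sigma * PCSA * activation
F = 37 * 9 * 0.77
F = 256.4 N


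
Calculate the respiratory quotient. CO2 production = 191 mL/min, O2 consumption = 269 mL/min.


RQ = VCO2 / VO2
RQ = 191 / 269
RQ = 0.71


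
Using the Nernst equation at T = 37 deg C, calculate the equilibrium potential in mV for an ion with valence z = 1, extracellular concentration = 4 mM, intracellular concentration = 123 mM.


E = (RT/(zF)) * ln(C_out/C_in)
T = 37 + 273.15 = 310.15 K
E = (8.314 * 310.15 / (1 * 96485)) * ln(4/123)
E = -91.56 mV


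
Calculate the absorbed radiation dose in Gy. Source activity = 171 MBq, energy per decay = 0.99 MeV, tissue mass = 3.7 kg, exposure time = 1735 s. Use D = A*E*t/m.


A = 171 MBq = 1.7100e+08 Bq
E = 0.99 MeV = 1.58598e-13 J
D = A*E*t/m = 1.7100e+08*1.58598e-13*1735/3.7
D = 0.01272 Gy


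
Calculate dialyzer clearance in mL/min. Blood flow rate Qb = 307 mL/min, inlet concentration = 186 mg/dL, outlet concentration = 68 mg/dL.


K = Qb * (Cb_in - Cb_out) / Cb_in
K = 307 * (186 - 68) / 186
K = 194.8 mL/min


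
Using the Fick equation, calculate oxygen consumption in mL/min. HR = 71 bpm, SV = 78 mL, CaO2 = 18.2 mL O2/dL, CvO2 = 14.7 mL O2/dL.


CO = HR*SV = 71*78/1000 = 5.538 L/min
a-v O2 diff = 18.2 - 14.7 = 3.5 mL/dL
VO2 = CO * (CaO2-CvO2) * 10 dL/L
VO2 = 5.538 * 3.5 * 10
VO2 = 193.8 mL/min


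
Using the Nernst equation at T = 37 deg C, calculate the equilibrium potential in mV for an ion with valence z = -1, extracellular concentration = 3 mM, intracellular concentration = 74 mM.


E = (RT/(zF)) * ln(C_out/C_in)
T = 37 + 273.15 = 310.15 K
E = (8.314 * 310.15 / (-1 * 96485)) * ln(3/74)
E = 85.67 mV


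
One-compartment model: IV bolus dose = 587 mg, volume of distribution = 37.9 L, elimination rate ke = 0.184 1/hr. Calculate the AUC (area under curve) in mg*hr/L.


C0 = Dose/Vd = 587/37.9 = 15.4881 mg/L
AUC = C0/ke = 15.4881/0.184
AUC = 84.17 mg*hr/L


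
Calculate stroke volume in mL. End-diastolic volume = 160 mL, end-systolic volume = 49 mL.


SV = EDV - ESV
SV = 160 - 49
SV = 111 mL


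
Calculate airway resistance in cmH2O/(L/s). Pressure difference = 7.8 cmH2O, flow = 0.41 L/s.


R = dP / flow
R = 7.8 / 0.41
R = 19.02 cmH2O/(L/s)


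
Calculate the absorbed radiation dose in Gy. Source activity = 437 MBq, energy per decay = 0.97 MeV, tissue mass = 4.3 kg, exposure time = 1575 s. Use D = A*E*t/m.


A = 437 MBq = 4.3700e+08 Bq
E = 0.97 MeV = 1.55394e-13 J
D = A*E*t/m = 4.3700e+08*1.55394e-13*1575/4.3
D = 0.02487 Gy


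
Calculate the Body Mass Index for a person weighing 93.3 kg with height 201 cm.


BMI = weight / height^2
height = 201 cm = 2.01 m
BMI = 93.3 / 2.01^2
BMI = 23.09 kg/m^2


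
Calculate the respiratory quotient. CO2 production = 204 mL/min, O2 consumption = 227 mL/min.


RQ = VCO2 / VO2
RQ = 204 / 227
RQ = 0.8987


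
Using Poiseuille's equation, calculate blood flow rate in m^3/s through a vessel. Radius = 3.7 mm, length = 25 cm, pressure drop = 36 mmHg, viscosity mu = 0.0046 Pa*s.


Q = pi*r^4*dP / (8*mu*L)
r = 0.0037 m, L = 0.25 m
dP = 36 mmHg = 4799.592 Pa
Q = 3.0717e-04 m^3/s


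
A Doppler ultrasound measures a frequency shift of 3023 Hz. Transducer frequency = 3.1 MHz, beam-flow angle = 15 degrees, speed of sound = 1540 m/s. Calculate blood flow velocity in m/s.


v = fd * c / (2 * f0 * cos(theta))
v = 3023 * 1540 / (2 * 3.1000e+06 * cos(15))
v = 0.7774 m/s


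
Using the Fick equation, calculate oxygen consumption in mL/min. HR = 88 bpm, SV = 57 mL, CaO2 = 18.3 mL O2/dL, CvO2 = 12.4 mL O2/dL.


CO = HR*SV = 88*57/1000 = 5.016 L/min
a-v O2 diff = 18.3 - 12.4 = 5.9 mL/dL
VO2 = CO * (CaO2-CvO2) * 10 dL/L
VO2 = 5.016 * 5.9 * 10
VO2 = 295.9 mL/min


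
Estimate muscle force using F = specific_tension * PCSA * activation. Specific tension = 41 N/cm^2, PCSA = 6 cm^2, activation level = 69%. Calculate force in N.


F = sigma * PCSA * activation
F = 41 * 6 * 0.69
F = 169.7 N


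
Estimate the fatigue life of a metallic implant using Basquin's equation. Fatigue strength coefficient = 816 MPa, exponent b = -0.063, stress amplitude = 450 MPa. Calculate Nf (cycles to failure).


sigma_a = sigma_f' * (2Nf)^b
2Nf = (sigma_a/sigma_f')^(1/b)
2Nf = (450/816)^(1/-0.063)
2Nf = 12671.259
Nf = 6336


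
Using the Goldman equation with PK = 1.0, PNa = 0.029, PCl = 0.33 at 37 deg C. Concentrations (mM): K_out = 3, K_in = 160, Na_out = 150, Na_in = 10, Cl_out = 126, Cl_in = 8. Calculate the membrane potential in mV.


Vm = (RT/F)*ln((PK*Ko + PNa*Nao + PCl*Cli)/(PK*Ki + PNa*Nai + PCl*Clo))
Numer = 9.99, Denom = 201.87
Vm = -80.34 mV


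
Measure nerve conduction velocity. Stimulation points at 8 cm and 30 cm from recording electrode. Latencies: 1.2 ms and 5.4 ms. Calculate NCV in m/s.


Distance = (30 - 8) / 100 = 0.22 m
dt = (5.4 - 1.2) / 1000 = 0.0042 s
NCV = dist / dt = 52.38 m/s


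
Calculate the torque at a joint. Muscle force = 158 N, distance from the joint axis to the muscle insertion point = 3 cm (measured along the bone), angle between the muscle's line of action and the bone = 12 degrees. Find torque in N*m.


Torque = F * d * sin(theta)   (moment arm = d*sin(theta))
d = 3 cm = 0.03 m
Torque = 158 * 0.03 * sin(12)
Torque = 0.9855 N*m


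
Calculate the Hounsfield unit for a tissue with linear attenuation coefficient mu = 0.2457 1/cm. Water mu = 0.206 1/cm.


HU = ((mu_tissue - mu_water) / mu_water) * 1000
HU = ((0.2457 - 0.206) / 0.206) * 1000
HU = 192.7


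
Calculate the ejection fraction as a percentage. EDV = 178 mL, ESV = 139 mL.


SV = EDV - ESV = 178 - 139 = 39 mL
EF = SV/EDV * 100 = 39/178 * 100
EF = 21.91%


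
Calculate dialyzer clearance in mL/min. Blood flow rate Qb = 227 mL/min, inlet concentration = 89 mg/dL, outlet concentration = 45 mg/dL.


K = Qb * (Cb_in - Cb_out) / Cb_in
K = 227 * (89 - 45) / 89
K = 112.2 mL/min
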